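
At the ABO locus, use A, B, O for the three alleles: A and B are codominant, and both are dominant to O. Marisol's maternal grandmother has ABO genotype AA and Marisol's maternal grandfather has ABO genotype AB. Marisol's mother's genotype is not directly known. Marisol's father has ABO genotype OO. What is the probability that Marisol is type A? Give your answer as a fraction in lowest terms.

3/4

Marisol's mother's ABO genotype from AA × AB: 1/2 AA, 1/2 AB.
Crossing each possibility with the father OO and summing P(type A): 1/2·1 + 1/2·1/2 = 3/4.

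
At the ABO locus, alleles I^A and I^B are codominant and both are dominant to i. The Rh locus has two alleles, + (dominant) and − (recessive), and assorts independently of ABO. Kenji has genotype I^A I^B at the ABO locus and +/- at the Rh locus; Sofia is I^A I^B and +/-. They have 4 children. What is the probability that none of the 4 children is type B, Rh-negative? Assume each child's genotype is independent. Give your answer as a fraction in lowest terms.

50625/65536

ABO cross I^A I^B × I^A I^B → 1/4 A, 1/4 B, 1/2 AB.
Rh cross +/- × +/- → 3/4 Rh+, 1/4 Rh-; so P(type B, Rh-negative) = 1/4 × 1/4 = 1/16 per child.
P(not type B, Rh-negative) = 15/16 for one child; (15/16)^4 = 50625/65536.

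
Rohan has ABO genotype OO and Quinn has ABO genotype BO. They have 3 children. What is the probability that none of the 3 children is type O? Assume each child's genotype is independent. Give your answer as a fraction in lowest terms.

1/8

ABO cross OO × BO → 1/2 O, 1/2 B.
So P(type O) = 1/2 per child.
P(not type O) = 1/2 for one child; (1/2)^3 = 1/8.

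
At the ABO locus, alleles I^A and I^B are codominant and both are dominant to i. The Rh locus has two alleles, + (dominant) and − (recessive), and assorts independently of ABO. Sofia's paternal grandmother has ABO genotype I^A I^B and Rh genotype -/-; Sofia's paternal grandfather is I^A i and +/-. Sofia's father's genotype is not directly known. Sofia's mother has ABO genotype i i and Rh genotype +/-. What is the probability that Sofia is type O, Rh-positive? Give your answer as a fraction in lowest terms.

Sofia's father's ABO genotype from I^A I^B × I^A i: 1/4 I^A I^A, 1/4 I^A I^B, 1/4 I^A i, 1/4 I^B i.
Crossing each possibility with the mother i i and summing P(type O): 1/4·0 + 1/4·0 + 1/4·1/2 + 1/4·1/2 = 1/4.
Similarly for Rh via the father's Rh distribution: P(Rh+) = 5/8.
Independent loci: 1/4 × 5/8 = 5/32.

5/32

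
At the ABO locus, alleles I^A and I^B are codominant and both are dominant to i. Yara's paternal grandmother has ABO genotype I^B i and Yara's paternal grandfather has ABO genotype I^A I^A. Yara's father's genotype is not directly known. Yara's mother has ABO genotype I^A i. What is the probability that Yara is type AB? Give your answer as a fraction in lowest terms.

Yara's father's ABO genotype from I^B i × I^A I^A: 1/2 I^A I^B, 1/2 I^A i.
Crossing each possibility with the mother I^A i and summing P(type AB): 1/2·1/4 + 1/2·0 = 1/8.

1/8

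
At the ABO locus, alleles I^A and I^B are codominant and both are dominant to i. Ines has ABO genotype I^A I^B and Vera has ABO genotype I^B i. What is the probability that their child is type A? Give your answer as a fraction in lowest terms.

ABO cross I^A I^B × I^B i → offspring phenotypes: 1/4 A, 1/2 B, 1/4 AB.
So P(type A) = 1/4.

1/4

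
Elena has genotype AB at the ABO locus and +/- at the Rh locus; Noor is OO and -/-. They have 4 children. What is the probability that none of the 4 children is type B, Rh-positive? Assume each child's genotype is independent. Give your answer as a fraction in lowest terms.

ABO cross AB × OO → 1/2 A, 1/2 B.
Rh cross +/- × -/- → 1/2 Rh+, 1/2 Rh-; so P(type B, Rh-positive) = 1/2 × 1/2 = 1/4 per child.
P(not type B, Rh-positive) = 3/4 for one child; (3/4)^4 = 81/256.

81/256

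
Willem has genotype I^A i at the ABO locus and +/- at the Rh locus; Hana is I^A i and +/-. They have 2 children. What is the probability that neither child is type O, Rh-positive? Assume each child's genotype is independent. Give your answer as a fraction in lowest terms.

ABO cross I^A i × I^A i → 1/4 O, 3/4 A.
Rh cross +/- × +/- → 3/4 Rh+, 1/4 Rh-; so P(type O, Rh-positive) = 1/4 × 3/4 = 3/16 per child.
P(not type O, Rh-positive) = 13/16 for one child; (13/16)^2 = 169/256.

169/256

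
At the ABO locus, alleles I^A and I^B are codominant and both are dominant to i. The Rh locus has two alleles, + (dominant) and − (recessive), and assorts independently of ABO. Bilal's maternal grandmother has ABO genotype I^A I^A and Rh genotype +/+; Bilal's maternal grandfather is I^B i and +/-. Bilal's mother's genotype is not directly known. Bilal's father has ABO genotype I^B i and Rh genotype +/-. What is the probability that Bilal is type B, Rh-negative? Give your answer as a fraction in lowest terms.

3/64

Bilal's mother's ABO genotype from I^A I^A × I^B i: 1/2 I^A I^B, 1/2 I^A i.
Crossing each possibility with the father I^B i and summing P(type B): 1/2·1/2 + 1/2·1/4 = 3/8.
Similarly for Rh via the mother's Rh distribution: P(Rh-) = 1/8.
Independent loci: 3/8 × 1/8 = 3/64.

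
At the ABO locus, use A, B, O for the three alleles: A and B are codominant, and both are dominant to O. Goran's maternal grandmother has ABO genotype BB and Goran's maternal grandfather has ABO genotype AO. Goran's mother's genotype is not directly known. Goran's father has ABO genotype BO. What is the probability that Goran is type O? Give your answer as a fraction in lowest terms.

1/8

Goran's mother's ABO genotype from BB × AO: 1/2 AB, 1/2 BO.
Crossing each possibility with the father BO and summing P(type O): 1/2·0 + 1/2·1/4 = 1/8.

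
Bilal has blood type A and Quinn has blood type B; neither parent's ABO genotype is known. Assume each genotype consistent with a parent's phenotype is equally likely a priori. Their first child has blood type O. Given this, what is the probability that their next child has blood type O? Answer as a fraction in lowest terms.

Possible genotypes: Bilal ∈ {I^A I^A, I^A i}; Quinn ∈ {I^B I^B, I^B i}.
Weight each parental genotype pair by prior × P(type-O child):
  I^A i × I^B i: posterior weight 1; P(next child type O) = 1/4.
Weighted sum = 1/4.

1/4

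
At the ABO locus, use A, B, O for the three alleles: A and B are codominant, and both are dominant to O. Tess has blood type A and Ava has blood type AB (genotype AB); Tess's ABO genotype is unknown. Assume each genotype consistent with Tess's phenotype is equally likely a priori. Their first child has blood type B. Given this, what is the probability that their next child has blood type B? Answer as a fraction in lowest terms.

1/4

Possible genotypes: Tess ∈ {AA, AO}; Ava ∈ {AB}.
Weight each parental genotype pair by prior × P(type-B child):
  AO × AB: posterior weight 1; P(next child type B) = 1/4.
Weighted sum = 1/4.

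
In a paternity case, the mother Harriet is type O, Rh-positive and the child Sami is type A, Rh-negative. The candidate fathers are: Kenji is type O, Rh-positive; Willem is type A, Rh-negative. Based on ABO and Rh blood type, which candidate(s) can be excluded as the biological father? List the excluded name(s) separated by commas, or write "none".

A candidate is excluded only if no genotype consistent with his phenotype could produce a type A, Rh-negative child with a type O, Rh-positive mother.
Kenji (type O, Rh+): no genotype consistent with that phenotype can produce a type-A Rh- child with a type-O mother.

Kenji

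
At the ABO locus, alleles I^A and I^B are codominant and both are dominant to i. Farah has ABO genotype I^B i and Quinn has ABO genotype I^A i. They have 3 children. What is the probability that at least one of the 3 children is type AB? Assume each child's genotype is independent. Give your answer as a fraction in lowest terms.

37/64

ABO cross I^B i × I^A i → 1/4 O, 1/4 A, 1/4 B, 1/4 AB.
So P(type AB) = 1/4 per child.
P(none) = (3/4)^3 = 27/64; P(at least one) = 1 − 27/64 = 37/64.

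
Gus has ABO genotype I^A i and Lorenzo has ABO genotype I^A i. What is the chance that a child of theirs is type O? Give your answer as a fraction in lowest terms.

ABO cross I^A i × I^A i → offspring phenotypes: 1/4 O, 3/4 A.
So P(type O) = 1/4.

1/4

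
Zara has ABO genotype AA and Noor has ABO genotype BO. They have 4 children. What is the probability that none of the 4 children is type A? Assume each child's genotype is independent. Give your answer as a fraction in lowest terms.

ABO cross AA × BO → 1/2 A, 1/2 AB.
So P(type A) = 1/2 per child.
P(not type A) = 1/2 for one child; (1/2)^4 = 1/16.

1/16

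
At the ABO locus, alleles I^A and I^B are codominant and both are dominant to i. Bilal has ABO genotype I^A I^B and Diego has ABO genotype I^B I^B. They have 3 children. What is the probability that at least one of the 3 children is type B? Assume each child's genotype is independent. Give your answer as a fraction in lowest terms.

7/8

ABO cross I^A I^B × I^B I^B → 1/2 B, 1/2 AB.
So P(type B) = 1/2 per child.
P(none) = (1/2)^3 = 1/8; P(at least one) = 1 − 1/8 = 7/8.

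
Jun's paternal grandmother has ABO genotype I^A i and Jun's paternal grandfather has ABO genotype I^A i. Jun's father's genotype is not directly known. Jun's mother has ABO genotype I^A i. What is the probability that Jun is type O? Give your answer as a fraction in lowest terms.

Jun's father's ABO genotype from I^A i × I^A i: 1/4 I^A I^A, 1/2 I^A i, 1/4 i i.
Crossing each possibility with the mother I^A i and summing P(type O): 1/4·0 + 1/2·1/4 + 1/4·1/2 = 1/4.

1/4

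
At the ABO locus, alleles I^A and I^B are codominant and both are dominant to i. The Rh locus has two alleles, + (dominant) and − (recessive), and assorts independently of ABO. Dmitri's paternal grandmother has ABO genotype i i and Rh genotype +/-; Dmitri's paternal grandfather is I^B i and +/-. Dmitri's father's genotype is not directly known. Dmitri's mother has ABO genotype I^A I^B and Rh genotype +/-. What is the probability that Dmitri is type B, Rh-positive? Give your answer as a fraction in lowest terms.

Dmitri's father's ABO genotype from i i × I^B i: 1/2 I^B i, 1/2 i i.
Crossing each possibility with the mother I^A I^B and summing P(type B): 1/2·1/2 + 1/2·1/2 = 1/2.
Similarly for Rh via the father's Rh distribution: P(Rh+) = 3/4.
Independent loci: 1/2 × 3/4 = 3/8.

3/8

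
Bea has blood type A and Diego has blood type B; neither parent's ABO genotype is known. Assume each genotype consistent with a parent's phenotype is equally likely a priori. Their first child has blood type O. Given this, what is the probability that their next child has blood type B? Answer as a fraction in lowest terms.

Possible genotypes: Bea ∈ {AA, AO}; Diego ∈ {BB, BO}.
Weight each parental genotype pair by prior × P(type-O child):
  AO × BO: posterior weight 1; P(next child type B) = 1/4.
Weighted sum = 1/4.

1/4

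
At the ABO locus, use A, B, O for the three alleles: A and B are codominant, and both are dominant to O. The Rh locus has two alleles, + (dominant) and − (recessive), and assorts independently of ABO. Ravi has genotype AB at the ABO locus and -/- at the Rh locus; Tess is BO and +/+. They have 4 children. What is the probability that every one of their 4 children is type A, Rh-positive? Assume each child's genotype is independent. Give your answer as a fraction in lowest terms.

ABO cross AB × BO → 1/4 A, 1/2 B, 1/4 AB.
Rh cross -/- × +/+ → 1 Rh+; so P(type A, Rh-positive) = 1/4 × 1 = 1/4 per child.
All 4 independent: (1/4)^4 = 1/256.

1/256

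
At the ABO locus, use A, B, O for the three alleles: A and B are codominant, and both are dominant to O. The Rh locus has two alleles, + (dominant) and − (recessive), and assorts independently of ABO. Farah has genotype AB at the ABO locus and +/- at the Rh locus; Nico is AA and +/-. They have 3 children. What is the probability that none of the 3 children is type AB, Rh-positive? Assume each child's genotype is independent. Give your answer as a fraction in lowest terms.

125/512

ABO cross AB × AA → 1/2 A, 1/2 AB.
Rh cross +/- × +/- → 3/4 Rh+, 1/4 Rh-; so P(type AB, Rh-positive) = 1/2 × 3/4 = 3/8 per child.
P(not type AB, Rh-positive) = 5/8 for one child; (5/8)^3 = 125/512.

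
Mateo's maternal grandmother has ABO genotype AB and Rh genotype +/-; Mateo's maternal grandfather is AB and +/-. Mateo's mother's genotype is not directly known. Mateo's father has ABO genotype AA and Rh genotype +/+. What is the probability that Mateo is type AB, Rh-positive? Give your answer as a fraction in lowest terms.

1/2

Mateo's mother's ABO genotype from AB × AB: 1/4 AA, 1/2 AB, 1/4 BB.
Crossing each possibility with the father AA and summing P(type AB): 1/4·0 + 1/2·1/2 + 1/4·1 = 1/2.
Similarly for Rh via the mother's Rh distribution: P(Rh+) = 1.
Independent loci: 1/2 × 1 = 1/2.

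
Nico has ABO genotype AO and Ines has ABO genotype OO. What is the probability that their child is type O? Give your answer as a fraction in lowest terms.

ABO cross AO × OO → offspring phenotypes: 1/2 O, 1/2 A.
So P(type O) = 1/2.

1/2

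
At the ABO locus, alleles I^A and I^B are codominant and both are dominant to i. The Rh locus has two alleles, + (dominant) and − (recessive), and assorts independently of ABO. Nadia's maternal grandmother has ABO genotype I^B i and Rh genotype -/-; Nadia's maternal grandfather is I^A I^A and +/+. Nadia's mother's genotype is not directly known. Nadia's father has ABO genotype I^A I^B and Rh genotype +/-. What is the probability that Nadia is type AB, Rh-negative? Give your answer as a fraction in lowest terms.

3/32

Nadia's mother's ABO genotype from I^B i × I^A I^A: 1/2 I^A I^B, 1/2 I^A i.
Crossing each possibility with the father I^A I^B and summing P(type AB): 1/2·1/2 + 1/2·1/4 = 3/8.
Similarly for Rh via the mother's Rh distribution: P(Rh-) = 1/4.
Independent loci: 3/8 × 1/4 = 3/32.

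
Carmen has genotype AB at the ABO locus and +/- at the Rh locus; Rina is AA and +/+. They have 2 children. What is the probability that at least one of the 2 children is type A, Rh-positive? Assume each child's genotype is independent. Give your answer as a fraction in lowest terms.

ABO cross AB × AA → 1/2 A, 1/2 AB.
Rh cross +/- × +/+ → 1 Rh+; so P(type A, Rh-positive) = 1/2 × 1 = 1/2 per child.
P(none) = (1/2)^2 = 1/4; P(at least one) = 1 − 1/4 = 3/4.

3/4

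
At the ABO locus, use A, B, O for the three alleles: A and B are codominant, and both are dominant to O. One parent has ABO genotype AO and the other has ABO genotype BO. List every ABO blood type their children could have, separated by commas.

Gametes from AO × BO give offspring ABO genotypes AB, AO, BO, OO, i.e. phenotypes O, A, B, AB.

O, A, B, AB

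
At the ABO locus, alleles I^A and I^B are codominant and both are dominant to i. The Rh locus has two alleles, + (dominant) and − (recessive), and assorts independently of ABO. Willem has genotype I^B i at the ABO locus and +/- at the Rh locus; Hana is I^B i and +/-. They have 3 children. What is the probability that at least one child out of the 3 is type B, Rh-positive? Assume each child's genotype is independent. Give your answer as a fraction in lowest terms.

3753/4096

ABO cross I^B i × I^B i → 1/4 O, 3/4 B.
Rh cross +/- × +/- → 3/4 Rh+, 1/4 Rh-; so P(type B, Rh-positive) = 3/4 × 3/4 = 9/16 per child.
P(none) = (7/16)^3 = 343/4096; P(at least one) = 1 − 343/4096 = 3753/4096.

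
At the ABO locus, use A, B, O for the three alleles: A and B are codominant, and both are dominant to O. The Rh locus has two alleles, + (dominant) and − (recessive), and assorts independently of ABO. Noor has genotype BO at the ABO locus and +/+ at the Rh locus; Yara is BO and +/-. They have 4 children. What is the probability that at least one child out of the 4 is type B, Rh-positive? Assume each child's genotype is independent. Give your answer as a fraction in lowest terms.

255/256

ABO cross BO × BO → 1/4 O, 3/4 B.
Rh cross +/+ × +/- → 1 Rh+; so P(type B, Rh-positive) = 3/4 × 1 = 3/4 per child.
P(none) = (1/4)^4 = 1/256; P(at least one) = 1 − 1/256 = 255/256.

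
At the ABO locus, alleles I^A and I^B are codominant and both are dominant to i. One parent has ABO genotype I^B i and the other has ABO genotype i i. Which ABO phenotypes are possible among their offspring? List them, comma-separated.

O, B

Gametes from I^B i × i i give offspring ABO genotypes I^B i, i i, i.e. phenotypes O, B.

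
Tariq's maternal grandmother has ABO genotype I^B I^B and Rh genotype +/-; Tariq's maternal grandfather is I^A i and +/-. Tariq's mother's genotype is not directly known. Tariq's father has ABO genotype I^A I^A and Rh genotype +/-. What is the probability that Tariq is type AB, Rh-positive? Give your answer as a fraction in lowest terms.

Tariq's mother's ABO genotype from I^B I^B × I^A i: 1/2 I^A I^B, 1/2 I^B i.
Crossing each possibility with the father I^A I^A and summing P(type AB): 1/2·1/2 + 1/2·1/2 = 1/2.
Similarly for Rh via the mother's Rh distribution: P(Rh+) = 3/4.
Independent loci: 1/2 × 3/4 = 3/8.

3/8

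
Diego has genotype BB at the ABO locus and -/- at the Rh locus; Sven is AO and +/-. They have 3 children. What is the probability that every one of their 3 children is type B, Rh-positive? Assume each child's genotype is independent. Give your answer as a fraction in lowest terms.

1/64

ABO cross BB × AO → 1/2 B, 1/2 AB.
Rh cross -/- × +/- → 1/2 Rh+, 1/2 Rh-; so P(type B, Rh-positive) = 1/2 × 1/2 = 1/4 per child.
All 3 independent: (1/4)^3 = 1/64.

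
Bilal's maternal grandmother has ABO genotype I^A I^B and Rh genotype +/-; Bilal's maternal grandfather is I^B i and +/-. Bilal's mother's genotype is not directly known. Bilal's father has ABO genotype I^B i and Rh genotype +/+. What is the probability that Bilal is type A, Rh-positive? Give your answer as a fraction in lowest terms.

Bilal's mother's ABO genotype from I^A I^B × I^B i: 1/4 I^A I^B, 1/4 I^A i, 1/4 I^B I^B, 1/4 I^B i.
Crossing each possibility with the father I^B i and summing P(type A): 1/4·1/4 + 1/4·1/4 + 1/4·0 + 1/4·0 = 1/8.
Similarly for Rh via the mother's Rh distribution: P(Rh+) = 1.
Independent loci: 1/8 × 1 = 1/8.

1/8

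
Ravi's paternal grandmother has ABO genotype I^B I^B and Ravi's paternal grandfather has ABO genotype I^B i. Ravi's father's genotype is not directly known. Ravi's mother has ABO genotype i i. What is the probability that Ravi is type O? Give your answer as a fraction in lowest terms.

1/4

Ravi's father's ABO genotype from I^B I^B × I^B i: 1/2 I^B I^B, 1/2 I^B i.
Crossing each possibility with the mother i i and summing P(type O): 1/2·0 + 1/2·1/2 = 1/4.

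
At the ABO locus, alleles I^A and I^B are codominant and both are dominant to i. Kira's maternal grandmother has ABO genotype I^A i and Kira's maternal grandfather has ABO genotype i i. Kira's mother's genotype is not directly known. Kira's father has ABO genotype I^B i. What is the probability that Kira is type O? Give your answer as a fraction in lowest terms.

Kira's mother's ABO genotype from I^A i × i i: 1/2 I^A i, 1/2 i i.
Crossing each possibility with the father I^B i and summing P(type O): 1/2·1/4 + 1/2·1/2 = 3/8.

3/8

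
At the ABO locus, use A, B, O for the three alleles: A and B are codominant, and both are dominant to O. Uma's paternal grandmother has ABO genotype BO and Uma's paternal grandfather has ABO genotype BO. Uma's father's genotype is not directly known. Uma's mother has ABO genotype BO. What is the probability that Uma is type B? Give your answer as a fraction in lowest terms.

Uma's father's ABO genotype from BO × BO: 1/4 BB, 1/2 BO, 1/4 OO.
Crossing each possibility with the mother BO and summing P(type B): 1/4·1 + 1/2·3/4 + 1/4·1/2 = 3/4.

3/4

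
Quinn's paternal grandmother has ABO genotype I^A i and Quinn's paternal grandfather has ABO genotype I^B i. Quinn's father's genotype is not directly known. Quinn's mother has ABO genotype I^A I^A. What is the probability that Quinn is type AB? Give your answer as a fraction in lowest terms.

1/4

Quinn's father's ABO genotype from I^A i × I^B i: 1/4 I^A I^B, 1/4 I^A i, 1/4 I^B i, 1/4 i i.
Crossing each possibility with the mother I^A I^A and summing P(type AB): 1/4·1/2 + 1/4·0 + 1/4·1/2 + 1/4·0 = 1/4.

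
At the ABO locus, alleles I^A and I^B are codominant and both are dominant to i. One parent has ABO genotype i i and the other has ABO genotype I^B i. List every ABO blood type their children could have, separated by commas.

Gametes from i i × I^B i give offspring ABO genotypes I^B i, i i, i.e. phenotypes O, B.

O, B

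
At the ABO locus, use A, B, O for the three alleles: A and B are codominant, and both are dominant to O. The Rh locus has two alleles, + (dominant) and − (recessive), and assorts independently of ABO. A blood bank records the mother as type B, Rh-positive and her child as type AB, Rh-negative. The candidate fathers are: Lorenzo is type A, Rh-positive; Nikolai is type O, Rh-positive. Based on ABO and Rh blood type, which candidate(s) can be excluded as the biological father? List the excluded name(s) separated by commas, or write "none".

A candidate is excluded only if no genotype consistent with his phenotype could produce a type AB, Rh-negative child with a type B, Rh-positive mother.
Nikolai (type O, Rh+): no genotype consistent with that phenotype can produce a type-AB Rh- child with a type-B mother.

Nikolai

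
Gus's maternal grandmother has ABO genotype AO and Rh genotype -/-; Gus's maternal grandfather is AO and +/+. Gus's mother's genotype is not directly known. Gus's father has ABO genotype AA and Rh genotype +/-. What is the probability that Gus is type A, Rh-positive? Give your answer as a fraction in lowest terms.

Gus's mother's ABO genotype from AO × AO: 1/4 AA, 1/2 AO, 1/4 OO.
Crossing each possibility with the father AA and summing P(type A): 1/4·1 + 1/2·1 + 1/4·1 = 1.
Similarly for Rh via the mother's Rh distribution: P(Rh+) = 3/4.
Independent loci: 1 × 3/4 = 3/4.

3/4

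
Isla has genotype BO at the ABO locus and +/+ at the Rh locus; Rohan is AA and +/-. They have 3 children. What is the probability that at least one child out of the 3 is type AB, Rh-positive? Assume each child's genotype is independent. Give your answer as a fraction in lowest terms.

ABO cross BO × AA → 1/2 A, 1/2 AB.
Rh cross +/+ × +/- → 1 Rh+; so P(type AB, Rh-positive) = 1/2 × 1 = 1/2 per child.
P(none) = (1/2)^3 = 1/8; P(at least one) = 1 − 1/8 = 7/8.

7/8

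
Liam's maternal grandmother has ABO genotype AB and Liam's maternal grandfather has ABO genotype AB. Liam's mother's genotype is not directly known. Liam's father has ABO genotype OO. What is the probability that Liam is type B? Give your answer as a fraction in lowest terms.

1/2

Liam's mother's ABO genotype from AB × AB: 1/4 AA, 1/2 AB, 1/4 BB.
Crossing each possibility with the father OO and summing P(type B): 1/4·0 + 1/2·1/2 + 1/4·1 = 1/2.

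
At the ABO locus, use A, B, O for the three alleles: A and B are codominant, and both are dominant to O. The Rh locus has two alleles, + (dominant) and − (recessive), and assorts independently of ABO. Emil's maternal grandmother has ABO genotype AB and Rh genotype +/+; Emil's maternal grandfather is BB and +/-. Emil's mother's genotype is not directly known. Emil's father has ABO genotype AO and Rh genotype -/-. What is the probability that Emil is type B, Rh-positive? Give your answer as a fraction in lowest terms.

Emil's mother's ABO genotype from AB × BB: 1/2 AB, 1/2 BB.
Crossing each possibility with the father AO and summing P(type B): 1/2·1/4 + 1/2·1/2 = 3/8.
Similarly for Rh via the mother's Rh distribution: P(Rh+) = 3/4.
Independent loci: 3/8 × 3/4 = 9/32.

9/32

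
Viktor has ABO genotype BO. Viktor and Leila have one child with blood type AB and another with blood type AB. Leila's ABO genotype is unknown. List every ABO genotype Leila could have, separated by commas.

For each candidate genotype of Leila, check whether crossing it with BO can produce every observed child phenotype.
  AA → possible child types {A, AB} ✓
  AB → possible child types {A, B, AB} ✓
  AO → possible child types {O, A, B, AB} ✓
  BB → possible child types {B} ✗
  BO → possible child types {O, B} ✗
  OO → possible child types {O, B} ✗

AA, AB, AO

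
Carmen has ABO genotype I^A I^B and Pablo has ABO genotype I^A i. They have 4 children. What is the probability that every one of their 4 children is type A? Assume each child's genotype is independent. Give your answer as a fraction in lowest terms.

ABO cross I^A I^B × I^A i → 1/2 A, 1/4 B, 1/4 AB.
So P(type A) = 1/2 per child.
All 4 independent: (1/2)^4 = 1/16.

1/16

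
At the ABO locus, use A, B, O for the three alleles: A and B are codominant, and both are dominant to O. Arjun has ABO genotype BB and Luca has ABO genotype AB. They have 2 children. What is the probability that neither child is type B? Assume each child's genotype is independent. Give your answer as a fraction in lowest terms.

ABO cross BB × AB → 1/2 B, 1/2 AB.
So P(type B) = 1/2 per child.
P(not type B) = 1/2 for one child; (1/2)^2 = 1/4.

1/4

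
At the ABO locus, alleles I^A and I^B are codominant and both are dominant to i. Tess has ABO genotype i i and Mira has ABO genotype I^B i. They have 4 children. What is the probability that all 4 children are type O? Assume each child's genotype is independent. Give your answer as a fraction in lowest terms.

1/16

ABO cross i i × I^B i → 1/2 O, 1/2 B.
So P(type O) = 1/2 per child.
All 4 independent: (1/2)^4 = 1/16.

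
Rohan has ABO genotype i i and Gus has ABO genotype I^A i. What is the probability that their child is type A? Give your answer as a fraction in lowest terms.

ABO cross i i × I^A i → offspring phenotypes: 1/2 O, 1/2 A.
So P(type A) = 1/2.

1/2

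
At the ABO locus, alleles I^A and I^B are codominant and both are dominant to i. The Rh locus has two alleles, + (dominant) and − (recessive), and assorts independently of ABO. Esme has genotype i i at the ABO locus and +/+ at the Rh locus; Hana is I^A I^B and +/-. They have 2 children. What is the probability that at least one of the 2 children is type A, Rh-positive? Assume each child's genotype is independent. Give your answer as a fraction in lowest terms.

ABO cross i i × I^A I^B → 1/2 A, 1/2 B.
Rh cross +/+ × +/- → 1 Rh+; so P(type A, Rh-positive) = 1/2 × 1 = 1/2 per child.
P(none) = (1/2)^2 = 1/4; P(at least one) = 1 − 1/4 = 3/4.

3/4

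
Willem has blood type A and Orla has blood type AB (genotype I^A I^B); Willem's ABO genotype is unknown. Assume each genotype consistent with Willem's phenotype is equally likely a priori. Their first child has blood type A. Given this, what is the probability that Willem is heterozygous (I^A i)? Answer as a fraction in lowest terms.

1/2

Possible genotypes: Willem ∈ {I^A I^A, I^A i}; Orla ∈ {I^A I^B}.
Weight each parental genotype pair by prior × P(type-A child):
  I^A I^A × I^A I^B: posterior weight 1/2.
  I^A i × I^A I^B: posterior weight 1/2.
Sum the posterior weight over pairs where Willem is I^A i: 1/2.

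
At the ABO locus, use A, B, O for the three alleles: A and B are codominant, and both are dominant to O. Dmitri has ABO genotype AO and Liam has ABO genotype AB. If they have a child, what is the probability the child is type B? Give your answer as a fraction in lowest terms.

ABO cross AO × AB → offspring phenotypes: 1/2 A, 1/4 B, 1/4 AB.
So P(type B) = 1/4.

1/4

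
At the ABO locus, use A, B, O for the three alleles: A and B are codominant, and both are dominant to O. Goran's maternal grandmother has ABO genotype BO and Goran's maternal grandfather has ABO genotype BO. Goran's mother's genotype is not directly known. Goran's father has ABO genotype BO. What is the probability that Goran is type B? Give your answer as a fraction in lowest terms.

3/4

Goran's mother's ABO genotype from BO × BO: 1/4 BB, 1/2 BO, 1/4 OO.
Crossing each possibility with the father BO and summing P(type B): 1/4·1 + 1/2·3/4 + 1/4·1/2 = 3/4.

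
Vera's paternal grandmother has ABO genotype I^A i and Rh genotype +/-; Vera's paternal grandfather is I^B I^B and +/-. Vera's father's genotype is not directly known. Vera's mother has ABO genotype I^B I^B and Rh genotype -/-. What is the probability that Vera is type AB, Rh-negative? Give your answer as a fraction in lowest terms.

1/8

Vera's father's ABO genotype from I^A i × I^B I^B: 1/2 I^A I^B, 1/2 I^B i.
Crossing each possibility with the mother I^B I^B and summing P(type AB): 1/2·1/2 + 1/2·0 = 1/4.
Similarly for Rh via the father's Rh distribution: P(Rh-) = 1/2.
Independent loci: 1/4 × 1/2 = 1/8.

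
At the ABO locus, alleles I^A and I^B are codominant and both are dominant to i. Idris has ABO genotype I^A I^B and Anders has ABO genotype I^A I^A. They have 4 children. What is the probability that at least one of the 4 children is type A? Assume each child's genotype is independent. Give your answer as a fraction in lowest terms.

15/16

ABO cross I^A I^B × I^A I^A → 1/2 A, 1/2 AB.
So P(type A) = 1/2 per child.
P(none) = (1/2)^4 = 1/16; P(at least one) = 1 − 1/16 = 15/16.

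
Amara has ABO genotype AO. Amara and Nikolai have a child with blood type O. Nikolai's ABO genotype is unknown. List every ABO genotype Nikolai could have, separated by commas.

For each candidate genotype of Nikolai, check whether crossing it with AO can produce every observed child phenotype.
  AA → possible child types {A} ✗
  AB → possible child types {A, B, AB} ✗
  AO → possible child types {O, A} ✓
  BB → possible child types {B, AB} ✗
  BO → possible child types {O, A, B, AB} ✓
  OO → possible child types {O, A} ✓

AO, BO, OO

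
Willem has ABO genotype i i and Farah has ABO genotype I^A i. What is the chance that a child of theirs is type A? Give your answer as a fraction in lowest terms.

1/2

ABO cross i i × I^A i → offspring phenotypes: 1/2 O, 1/2 A.
So P(type A) = 1/2.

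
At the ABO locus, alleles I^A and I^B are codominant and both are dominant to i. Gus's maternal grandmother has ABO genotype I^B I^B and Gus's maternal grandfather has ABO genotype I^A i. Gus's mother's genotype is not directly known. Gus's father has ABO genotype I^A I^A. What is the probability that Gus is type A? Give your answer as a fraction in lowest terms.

Gus's mother's ABO genotype from I^B I^B × I^A i: 1/2 I^A I^B, 1/2 I^B i.
Crossing each possibility with the father I^A I^A and summing P(type A): 1/2·1/2 + 1/2·1/2 = 1/2.

1/2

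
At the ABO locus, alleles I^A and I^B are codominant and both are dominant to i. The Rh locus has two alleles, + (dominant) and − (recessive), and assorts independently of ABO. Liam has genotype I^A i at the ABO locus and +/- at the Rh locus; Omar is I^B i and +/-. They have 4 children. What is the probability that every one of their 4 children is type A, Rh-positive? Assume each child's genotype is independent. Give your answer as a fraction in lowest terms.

81/65536

ABO cross I^A i × I^B i → 1/4 O, 1/4 A, 1/4 B, 1/4 AB.
Rh cross +/- × +/- → 3/4 Rh+, 1/4 Rh-; so P(type A, Rh-positive) = 1/4 × 3/4 = 3/16 per child.
All 4 independent: (3/16)^4 = 81/65536.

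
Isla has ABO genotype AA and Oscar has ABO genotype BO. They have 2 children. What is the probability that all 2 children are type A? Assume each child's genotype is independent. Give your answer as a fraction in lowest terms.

1/4

ABO cross AA × BO → 1/2 A, 1/2 AB.
So P(type A) = 1/2 per child.
All 2 independent: (1/2)^2 = 1/4.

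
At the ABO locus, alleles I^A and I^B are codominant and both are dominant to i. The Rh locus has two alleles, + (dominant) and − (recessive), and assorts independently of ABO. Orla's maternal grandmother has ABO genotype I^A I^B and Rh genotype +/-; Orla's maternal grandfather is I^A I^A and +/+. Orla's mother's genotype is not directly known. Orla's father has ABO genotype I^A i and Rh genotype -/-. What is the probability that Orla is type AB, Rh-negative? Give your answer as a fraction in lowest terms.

Orla's mother's ABO genotype from I^A I^B × I^A I^A: 1/2 I^A I^A, 1/2 I^A I^B.
Crossing each possibility with the father I^A i and summing P(type AB): 1/2·0 + 1/2·1/4 = 1/8.
Similarly for Rh via the mother's Rh distribution: P(Rh-) = 1/4.
Independent loci: 1/8 × 1/4 = 1/32.

1/32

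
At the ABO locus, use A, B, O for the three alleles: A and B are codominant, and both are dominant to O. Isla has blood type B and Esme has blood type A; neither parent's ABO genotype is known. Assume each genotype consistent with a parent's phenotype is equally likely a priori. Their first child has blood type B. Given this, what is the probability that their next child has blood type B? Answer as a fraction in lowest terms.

5/12

Possible genotypes: Isla ∈ {BB, BO}; Esme ∈ {AA, AO}.
Weight each parental genotype pair by prior × P(type-B child):
  BB × AO: posterior weight 2/3; P(next child type B) = 1/2.
  BO × AO: posterior weight 1/3; P(next child type B) = 1/4.
Weighted sum = 5/12.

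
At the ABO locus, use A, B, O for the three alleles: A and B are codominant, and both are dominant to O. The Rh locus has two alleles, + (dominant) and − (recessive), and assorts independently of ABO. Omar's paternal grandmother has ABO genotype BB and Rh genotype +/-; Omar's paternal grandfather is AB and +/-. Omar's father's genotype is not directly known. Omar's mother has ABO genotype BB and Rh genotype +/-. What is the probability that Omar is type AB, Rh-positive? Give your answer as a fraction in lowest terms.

Omar's father's ABO genotype from BB × AB: 1/2 AB, 1/2 BB.
Crossing each possibility with the mother BB and summing P(type AB): 1/2·1/2 + 1/2·0 = 1/4.
Similarly for Rh via the father's Rh distribution: P(Rh+) = 3/4.
Independent loci: 1/4 × 3/4 = 3/16.

3/16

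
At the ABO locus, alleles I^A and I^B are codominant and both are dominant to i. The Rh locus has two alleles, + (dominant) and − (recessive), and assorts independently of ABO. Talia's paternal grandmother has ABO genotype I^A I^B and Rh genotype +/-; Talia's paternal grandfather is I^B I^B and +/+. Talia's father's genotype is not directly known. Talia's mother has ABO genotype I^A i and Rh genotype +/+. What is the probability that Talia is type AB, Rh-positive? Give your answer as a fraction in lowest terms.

Talia's father's ABO genotype from I^A I^B × I^B I^B: 1/2 I^A I^B, 1/2 I^B I^B.
Crossing each possibility with the mother I^A i and summing P(type AB): 1/2·1/4 + 1/2·1/2 = 3/8.
Similarly for Rh via the father's Rh distribution: P(Rh+) = 1.
Independent loci: 3/8 × 1 = 3/8.

3/8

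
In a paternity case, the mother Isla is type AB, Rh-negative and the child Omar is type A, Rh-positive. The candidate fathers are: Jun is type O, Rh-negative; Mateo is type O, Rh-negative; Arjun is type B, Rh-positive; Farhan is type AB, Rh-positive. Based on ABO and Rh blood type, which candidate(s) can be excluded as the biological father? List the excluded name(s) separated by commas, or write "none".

A candidate is excluded only if no genotype consistent with his phenotype could produce a type A, Rh-positive child with a type AB, Rh-negative mother.
Jun (type O, Rh-): no genotype consistent with that phenotype can produce a type-A Rh+ child with a type-AB mother.
Mateo (type O, Rh-): no genotype consistent with that phenotype can produce a type-A Rh+ child with a type-AB mother.

Jun, Mateo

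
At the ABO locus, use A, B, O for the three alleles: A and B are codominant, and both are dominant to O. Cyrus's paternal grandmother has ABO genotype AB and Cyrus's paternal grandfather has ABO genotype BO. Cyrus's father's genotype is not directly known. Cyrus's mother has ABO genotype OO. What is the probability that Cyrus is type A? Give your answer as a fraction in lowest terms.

1/4

Cyrus's father's ABO genotype from AB × BO: 1/4 AB, 1/4 AO, 1/4 BB, 1/4 BO.
Crossing each possibility with the mother OO and summing P(type A): 1/4·1/2 + 1/4·1/2 + 1/4·0 + 1/4·0 = 1/4.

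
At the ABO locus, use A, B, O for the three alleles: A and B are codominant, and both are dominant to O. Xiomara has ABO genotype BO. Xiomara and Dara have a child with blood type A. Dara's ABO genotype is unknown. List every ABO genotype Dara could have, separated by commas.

For each candidate genotype of Dara, check whether crossing it with BO can produce every observed child phenotype.
  AA → possible child types {A, AB} ✓
  AB → possible child types {A, B, AB} ✓
  AO → possible child types {O, A, B, AB} ✓
  BB → possible child types {B} ✗
  BO → possible child types {O, B} ✗
  OO → possible child types {O, B} ✗

AA, AB, AO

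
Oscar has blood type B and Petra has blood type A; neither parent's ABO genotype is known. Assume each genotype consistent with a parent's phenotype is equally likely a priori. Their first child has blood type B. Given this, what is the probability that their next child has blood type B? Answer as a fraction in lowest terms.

5/12

Possible genotypes: Oscar ∈ {BB, BO}; Petra ∈ {AA, AO}.
Weight each parental genotype pair by prior × P(type-B child):
  BB × AO: posterior weight 2/3; P(next child type B) = 1/2.
  BO × AO: posterior weight 1/3; P(next child type B) = 1/4.
Weighted sum = 5/12.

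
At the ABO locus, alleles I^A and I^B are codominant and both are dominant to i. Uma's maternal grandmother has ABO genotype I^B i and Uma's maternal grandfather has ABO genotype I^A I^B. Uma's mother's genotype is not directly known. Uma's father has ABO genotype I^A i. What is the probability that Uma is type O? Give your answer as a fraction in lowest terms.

Uma's mother's ABO genotype from I^B i × I^A I^B: 1/4 I^A I^B, 1/4 I^A i, 1/4 I^B I^B, 1/4 I^B i.
Crossing each possibility with the father I^A i and summing P(type O): 1/4·0 + 1/4·1/4 + 1/4·0 + 1/4·1/4 = 1/8.

1/8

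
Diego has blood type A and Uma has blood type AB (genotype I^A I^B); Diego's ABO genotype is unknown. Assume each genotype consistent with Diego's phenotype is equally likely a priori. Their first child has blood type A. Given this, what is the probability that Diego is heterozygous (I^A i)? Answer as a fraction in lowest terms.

Possible genotypes: Diego ∈ {I^A I^A, I^A i}; Uma ∈ {I^A I^B}.
Weight each parental genotype pair by prior × P(type-A child):
  I^A I^A × I^A I^B: posterior weight 1/2.
  I^A i × I^A I^B: posterior weight 1/2.
Sum the posterior weight over pairs where Diego is I^A i: 1/2.

1/2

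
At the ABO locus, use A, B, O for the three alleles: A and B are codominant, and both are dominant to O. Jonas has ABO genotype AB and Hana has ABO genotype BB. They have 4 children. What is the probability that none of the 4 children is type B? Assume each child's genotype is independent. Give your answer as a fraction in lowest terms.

1/16

ABO cross AB × BB → 1/2 B, 1/2 AB.
So P(type B) = 1/2 per child.
P(not type B) = 1/2 for one child; (1/2)^4 = 1/16.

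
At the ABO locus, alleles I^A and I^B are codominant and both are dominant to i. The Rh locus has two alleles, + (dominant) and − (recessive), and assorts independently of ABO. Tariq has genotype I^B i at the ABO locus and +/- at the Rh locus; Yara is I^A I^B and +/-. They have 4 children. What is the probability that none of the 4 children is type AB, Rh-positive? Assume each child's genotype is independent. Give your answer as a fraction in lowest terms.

28561/65536

ABO cross I^B i × I^A I^B → 1/4 A, 1/2 B, 1/4 AB.
Rh cross +/- × +/- → 3/4 Rh+, 1/4 Rh-; so P(type AB, Rh-positive) = 1/4 × 3/4 = 3/16 per child.
P(not type AB, Rh-positive) = 13/16 for one child; (13/16)^4 = 28561/65536.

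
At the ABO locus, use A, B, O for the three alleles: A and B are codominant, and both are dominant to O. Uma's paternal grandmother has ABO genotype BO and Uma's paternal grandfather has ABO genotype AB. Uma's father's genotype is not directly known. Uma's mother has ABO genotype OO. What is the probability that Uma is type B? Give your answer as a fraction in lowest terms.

Uma's father's ABO genotype from BO × AB: 1/4 AB, 1/4 AO, 1/4 BB, 1/4 BO.
Crossing each possibility with the mother OO and summing P(type B): 1/4·1/2 + 1/4·0 + 1/4·1 + 1/4·1/2 = 1/2.

1/2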